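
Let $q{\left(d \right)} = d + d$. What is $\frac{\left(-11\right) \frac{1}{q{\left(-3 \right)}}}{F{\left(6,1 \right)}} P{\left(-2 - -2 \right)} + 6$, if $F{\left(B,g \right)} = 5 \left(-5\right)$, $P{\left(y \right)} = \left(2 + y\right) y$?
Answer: $6$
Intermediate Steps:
$P{\left(y \right)} = y \left(2 + y\right)$
$q{\left(d \right)} = 2 d$
$F{\left(B,g \right)} = -25$
$\frac{\left(-11\right) \frac{1}{q{\left(-3 \right)}}}{F{\left(6,1 \right)}} P{\left(-2 - -2 \right)} + 6 = \frac{\left(-11\right) \frac{1}{2 \left(-3\right)}}{-25} \left(-2 - -2\right) \left(2 - 0\right) + 6 = - \frac{11}{-6} \left(- \frac{1}{25}\right) \left(-2 + 2\right) \left(2 + \left(-2 + 2\right)\right) + 6 = \left(-11\right) \left(- \frac{1}{6}\right) \left(- \frac{1}{25}\right) 0 \left(2 + 0\right) + 6 = \frac{11}{6} \left(- \frac{1}{25}\right) 0 \cdot 2 + 6 = \left(- \frac{11}{150}\right) 0 + 6 = 0 + 6 = 6$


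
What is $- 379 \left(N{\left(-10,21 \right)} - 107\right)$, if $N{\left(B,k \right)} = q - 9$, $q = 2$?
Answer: $43206$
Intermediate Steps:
$N{\left(B,k \right)} = -7$ ($N{\left(B,k \right)} = 2 - 9 = -7$)
$- 379 \left(N{\left(-10,21 \right)} - 107\right) = - 379 \left(-7 - 107\right) = \left(-379\right) \left(-114\right) = 43206$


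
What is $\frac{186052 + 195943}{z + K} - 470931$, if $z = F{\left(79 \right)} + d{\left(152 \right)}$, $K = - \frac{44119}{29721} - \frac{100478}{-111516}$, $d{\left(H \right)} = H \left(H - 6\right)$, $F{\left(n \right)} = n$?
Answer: $- \frac{386213894107039943}{820137051011} \approx -4.7091 \cdot 10^{5}$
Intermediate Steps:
$d{\left(H \right)} = H \left(-6 + H\right)$
$K = - \frac{107425987}{184131502}$ ($K = \left(-44119\right) \frac{1}{29721} - - \frac{50239}{55758} = - \frac{44119}{29721} + \frac{50239}{55758} = - \frac{107425987}{184131502} \approx -0.58342$)
$z = 22271$ ($z = 79 + 152 \left(-6 + 152\right) = 79 + 152 \cdot 146 = 79 + 22192 = 22271$)
$\frac{186052 + 195943}{z + K} - 470931 = \frac{186052 + 195943}{22271 - \frac{107425987}{184131502}} - 470931 = \frac{381995}{\frac{4100685255055}{184131502}} - 470931 = 381995 \cdot \frac{184131502}{4100685255055} - 470931 = \frac{14067462621298}{820137051011} - 470931 = - \frac{386213894107039943}{820137051011}$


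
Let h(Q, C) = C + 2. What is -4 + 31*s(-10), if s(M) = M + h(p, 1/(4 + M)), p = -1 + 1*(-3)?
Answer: -1543/6 ≈ -257.17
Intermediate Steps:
p = -4 (p = -1 - 3 = -4)
h(Q, C) = 2 + C
s(M) = 2 + M + 1/(4 + M) (s(M) = M + (2 + 1/(4 + M)) = 2 + M + 1/(4 + M))
-4 + 31*s(-10) = -4 + 31*((1 + (2 - 10)*(4 - 10))/(4 - 10)) = -4 + 31*((1 - 8*(-6))/(-6)) = -4 + 31*(-(1 + 48)/6) = -4 + 31*(-1/6*49) = -4 + 31*(-49/6) = -4 - 1519/6 = -1543/6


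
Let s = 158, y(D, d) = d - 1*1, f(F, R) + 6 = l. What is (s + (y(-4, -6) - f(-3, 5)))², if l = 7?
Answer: 22500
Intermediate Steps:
f(F, R) = 1 (f(F, R) = -6 + 7 = 1)
y(D, d) = -1 + d (y(D, d) = d - 1 = -1 + d)
(s + (y(-4, -6) - f(-3, 5)))² = (158 + ((-1 - 6) - 1*1))² = (158 + (-7 - 1))² = (158 - 8)² = 150² = 22500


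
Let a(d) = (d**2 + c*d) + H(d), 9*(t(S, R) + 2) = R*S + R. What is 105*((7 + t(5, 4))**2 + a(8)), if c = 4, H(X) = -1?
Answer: 48440/3 ≈ 16147.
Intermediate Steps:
t(S, R) = -2 + R/9 + R*S/9 (t(S, R) = -2 + (R*S + R)/9 = -2 + (R + R*S)/9 = -2 + (R/9 + R*S/9) = -2 + R/9 + R*S/9)
a(d) = -1 + d**2 + 4*d (a(d) = (d**2 + 4*d) - 1 = -1 + d**2 + 4*d)
105*((7 + t(5, 4))**2 + a(8)) = 105*((7 + (-2 + (1/9)*4 + (1/9)*4*5))**2 + (-1 + 8**2 + 4*8)) = 105*((7 + (-2 + 4/9 + 20/9))**2 + (-1 + 64 + 32)) = 105*((7 + 2/3)**2 + 95) = 105*((23/3)**2 + 95) = 105*(529/9 + 95) = 105*(1384/9) = 48440/3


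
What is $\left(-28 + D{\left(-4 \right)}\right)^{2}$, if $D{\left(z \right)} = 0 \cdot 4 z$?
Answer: $784$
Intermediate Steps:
$D{\left(z \right)} = 0$
$\left(-28 + D{\left(-4 \right)}\right)^{2} = \left(-28 + 0\right)^{2} = \left(-28\right)^{2} = 784$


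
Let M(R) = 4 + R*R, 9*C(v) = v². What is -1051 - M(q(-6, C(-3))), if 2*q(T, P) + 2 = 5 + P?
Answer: -1059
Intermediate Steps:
C(v) = v²/9
q(T, P) = 3/2 + P/2 (q(T, P) = -1 + (5 + P)/2 = -1 + (5/2 + P/2) = 3/2 + P/2)
M(R) = 4 + R²
-1051 - M(q(-6, C(-3))) = -1051 - (4 + (3/2 + ((⅑)*(-3)²)/2)²) = -1051 - (4 + (3/2 + ((⅑)*9)/2)²) = -1051 - (4 + (3/2 + (½)*1)²) = -1051 - (4 + (3/2 + ½)²) = -1051 - (4 + 2²) = -1051 - (4 + 4) = -1051 - 1*8 = -1051 - 8 = -1059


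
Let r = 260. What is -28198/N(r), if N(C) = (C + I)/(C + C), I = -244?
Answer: -916435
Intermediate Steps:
N(C) = (-244 + C)/(2*C) (N(C) = (C - 244)/(C + C) = (-244 + C)/((2*C)) = (-244 + C)*(1/(2*C)) = (-244 + C)/(2*C))
-28198/N(r) = -28198*520/(-244 + 260) = -28198/((½)*(1/260)*16) = -28198/2/65 = -28198*65/2 = -916435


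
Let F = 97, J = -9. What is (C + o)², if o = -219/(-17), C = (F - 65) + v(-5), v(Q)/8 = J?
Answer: 212521/289 ≈ 735.37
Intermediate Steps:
v(Q) = -72 (v(Q) = 8*(-9) = -72)
C = -40 (C = (97 - 65) - 72 = 32 - 72 = -40)
o = 219/17 (o = -219*(-1/17) = 219/17 ≈ 12.882)
(C + o)² = (-40 + 219/17)² = (-461/17)² = 212521/289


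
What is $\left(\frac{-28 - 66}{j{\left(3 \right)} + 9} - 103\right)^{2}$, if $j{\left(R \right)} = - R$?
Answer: $\frac{126736}{9} \approx 14082.0$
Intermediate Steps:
$\left(\frac{-28 - 66}{j{\left(3 \right)} + 9} - 103\right)^{2} = \left(\frac{-28 - 66}{\left(-1\right) 3 + 9} - 103\right)^{2} = \left(- \frac{94}{-3 + 9} - 103\right)^{2} = \left(- \frac{94}{6} - 103\right)^{2} = \left(\left(-94\right) \frac{1}{6} - 103\right)^{2} = \left(- \frac{47}{3} - 103\right)^{2} = \left(- \frac{356}{3}\right)^{2} = \frac{126736}{9}$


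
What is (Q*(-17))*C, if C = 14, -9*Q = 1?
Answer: 238/9 ≈ 26.444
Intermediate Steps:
Q = -1/9 (Q = -1/9*1 = -1/9 ≈ -0.11111)
(Q*(-17))*C = -1/9*(-17)*14 = (17/9)*14 = 238/9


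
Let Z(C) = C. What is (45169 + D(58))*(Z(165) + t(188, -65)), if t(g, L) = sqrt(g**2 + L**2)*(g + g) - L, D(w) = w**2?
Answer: 11162590 + 18248408*sqrt(39569) ≈ 3.6411e+9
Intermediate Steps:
t(g, L) = -L + 2*g*sqrt(L**2 + g**2) (t(g, L) = sqrt(L**2 + g**2)*(2*g) - L = 2*g*sqrt(L**2 + g**2) - L = -L + 2*g*sqrt(L**2 + g**2))
(45169 + D(58))*(Z(165) + t(188, -65)) = (45169 + 58**2)*(165 + (-1*(-65) + 2*188*sqrt((-65)**2 + 188**2))) = (45169 + 3364)*(165 + (65 + 2*188*sqrt(4225 + 35344))) = 48533*(165 + (65 + 2*188*sqrt(39569))) = 48533*(165 + (65 + 376*sqrt(39569))) = 48533*(230 + 376*sqrt(39569)) = 11162590 + 18248408*sqrt(39569)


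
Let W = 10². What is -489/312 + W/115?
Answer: -1669/2392 ≈ -0.69774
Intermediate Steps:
W = 100
-489/312 + W/115 = -489/312 + 100/115 = -489*1/312 + 100*(1/115) = -163/104 + 20/23 = -1669/2392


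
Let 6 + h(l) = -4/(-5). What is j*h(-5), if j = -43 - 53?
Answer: 2496/5 ≈ 499.20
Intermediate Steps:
h(l) = -26/5 (h(l) = -6 - 4/(-5) = -6 - 4*(-⅕) = -6 + ⅘ = -26/5)
j = -96
j*h(-5) = -96*(-26/5) = 2496/5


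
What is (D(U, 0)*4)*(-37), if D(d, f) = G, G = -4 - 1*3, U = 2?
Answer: 1036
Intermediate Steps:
G = -7 (G = -4 - 3 = -7)
D(d, f) = -7
(D(U, 0)*4)*(-37) = -7*4*(-37) = -28*(-37) = 1036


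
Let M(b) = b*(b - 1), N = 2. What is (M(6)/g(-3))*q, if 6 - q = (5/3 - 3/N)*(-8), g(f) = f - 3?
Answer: -110/3 ≈ -36.667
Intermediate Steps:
M(b) = b*(-1 + b)
g(f) = -3 + f
q = 22/3 (q = 6 - (5/3 - 3/2)*(-8) = 6 - (-8)/6 = 6 - 1*(-4/3) = 6 + 4/3 = 22/3 ≈ 7.3333)
(M(6)/g(-3))*q = ((6*(-1 + 6))/(-3 - 3))*(22/3) = ((6*5)/(-6))*(22/3) = (30*(-⅙))*(22/3) = -5*22/3 = -110/3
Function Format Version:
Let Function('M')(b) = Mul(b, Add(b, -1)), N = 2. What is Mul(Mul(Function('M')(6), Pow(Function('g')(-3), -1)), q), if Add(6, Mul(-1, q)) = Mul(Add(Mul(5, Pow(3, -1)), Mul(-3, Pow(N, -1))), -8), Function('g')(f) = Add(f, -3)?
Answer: Rational(-110, 3) ≈ -36.667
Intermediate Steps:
Function('M')(b) = Mul(b, Add(-1, b))
Function('g')(f) = Add(-3, f)
q = Rational(22, 3) (q = Add(6, Mul(-1, Mul(Add(Mul(5, Pow(3, -1)), Mul(-3, Pow(2, -1))), -8))) = Add(6, Mul(-1, Mul(Add(Mul(5, Rational(1, 3)), Mul(-3, Rational(1, 2))), -8))) = Add(6, Mul(-1, Mul(Add(Rational(5, 3), Rational(-3, 2)), -8))) = Add(6, Mul(-1, Mul(Rational(1, 6), -8))) = Add(6, Mul(-1, Rational(-4, 3))) = Add(6, Rational(4, 3)) = Rational(22, 3) ≈ 7.3333)
Mul(Mul(Function('M')(6), Pow(Function('g')(-3), -1)), q) = Mul(Mul(Mul(6, Add(-1, 6)), Pow(Add(-3, -3), -1)), Rational(22, 3)) = Mul(Mul(Mul(6, 5), Pow(-6, -1)), Rational(22, 3)) = Mul(Mul(30, Rational(-1, 6)), Rational(22, 3)) = Mul(-5, Rational(22, 3)) = Rational(-110, 3)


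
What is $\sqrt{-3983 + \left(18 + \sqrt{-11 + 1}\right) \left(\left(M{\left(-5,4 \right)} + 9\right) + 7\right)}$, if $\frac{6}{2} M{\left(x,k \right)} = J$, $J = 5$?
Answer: $\frac{\sqrt{-32985 + 159 i \sqrt{10}}}{3} \approx 0.4614 + 60.541 i$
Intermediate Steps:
$M{\left(x,k \right)} = \frac{5}{3}$ ($M{\left(x,k \right)} = \frac{1}{3} \cdot 5 = \frac{5}{3}$)
$\sqrt{-3983 + \left(18 + \sqrt{-11 + 1}\right) \left(\left(M{\left(-5,4 \right)} + 9\right) + 7\right)} = \sqrt{-3983 + \left(18 + \sqrt{-11 + 1}\right) \left(\left(\frac{5}{3} + 9\right) + 7\right)} = \sqrt{-3983 + \left(18 + \sqrt{-10}\right) \left(\frac{32}{3} + 7\right)} = \sqrt{-3983 + \left(18 + i \sqrt{10}\right) \frac{53}{3}} = \sqrt{-3983 + \left(318 + \frac{53 i \sqrt{10}}{3}\right)} = \sqrt{-3665 + \frac{53 i \sqrt{10}}{3}}$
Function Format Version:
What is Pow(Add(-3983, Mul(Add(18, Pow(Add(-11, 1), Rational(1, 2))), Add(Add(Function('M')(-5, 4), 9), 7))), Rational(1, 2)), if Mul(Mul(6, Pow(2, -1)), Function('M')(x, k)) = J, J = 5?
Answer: Mul(Rational(1, 3), Pow(Add(-32985, Mul(159, I, Pow(10, Rational(1, 2)))), Rational(1, 2))) ≈ Add(0.46140, Mul(60.541, I))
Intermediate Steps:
Function('M')(x, k) = Rational(5, 3) (Function('M')(x, k) = Mul(Rational(1, 3), 5) = Rational(5, 3))
Pow(Add(-3983, Mul(Add(18, Pow(Add(-11, 1), Rational(1, 2))), Add(Add(Function('M')(-5, 4), 9), 7))), Rational(1, 2)) = Pow(Add(-3983, Mul(Add(18, Pow(Add(-11, 1), Rational(1, 2))), Add(Add(Rational(5, 3), 9), 7))), Rational(1, 2)) = Pow(Add(-3983, Mul(Add(18, Pow(-10, Rational(1, 2))), Add(Rational(32, 3), 7))), Rational(1, 2)) = Pow(Add(-3983, Mul(Add(18, Mul(I, Pow(10, Rational(1, 2)))), Rational(53, 3))), Rational(1, 2)) = Pow(Add(-3983, Add(318, Mul(Rational(53, 3), I, Pow(10, Rational(1, 2))))), Rational(1, 2)) = Pow(Add(-3665, Mul(Rational(53, 3), I, Pow(10, Rational(1, 2)))), Rational(1, 2))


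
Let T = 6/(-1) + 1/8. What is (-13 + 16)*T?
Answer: -141/8 ≈ -17.625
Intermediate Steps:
T = -47/8 (T = 6*(-1) + 1*(⅛) = -6 + ⅛ = -47/8 ≈ -5.8750)
(-13 + 16)*T = (-13 + 16)*(-47/8) = 3*(-47/8) = -141/8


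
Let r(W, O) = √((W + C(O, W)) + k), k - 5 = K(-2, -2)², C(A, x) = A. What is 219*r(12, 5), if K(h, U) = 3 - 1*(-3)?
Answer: 219*√58 ≈ 1667.9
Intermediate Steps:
K(h, U) = 6 (K(h, U) = 3 + 3 = 6)
k = 41 (k = 5 + 6² = 5 + 36 = 41)
r(W, O) = √(41 + O + W) (r(W, O) = √((W + O) + 41) = √((O + W) + 41) = √(41 + O + W))
219*r(12, 5) = 219*√(41 + 5 + 12) = 219*√58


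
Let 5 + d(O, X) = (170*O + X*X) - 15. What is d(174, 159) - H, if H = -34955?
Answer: 89796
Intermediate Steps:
d(O, X) = -20 + X² + 170*O (d(O, X) = -5 + ((170*O + X*X) - 15) = -5 + ((170*O + X²) - 15) = -5 + ((X² + 170*O) - 15) = -5 + (-15 + X² + 170*O) = -20 + X² + 170*O)
d(174, 159) - H = (-20 + 159² + 170*174) - 1*(-34955) = (-20 + 25281 + 29580) + 34955 = 54841 + 34955 = 89796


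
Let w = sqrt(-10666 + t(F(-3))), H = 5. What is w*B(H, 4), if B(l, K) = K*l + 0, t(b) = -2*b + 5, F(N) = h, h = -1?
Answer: 20*I*sqrt(10659) ≈ 2064.8*I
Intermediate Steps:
F(N) = -1
t(b) = 5 - 2*b
B(l, K) = K*l
w = I*sqrt(10659) (w = sqrt(-10666 + (5 - 2*(-1))) = sqrt(-10666 + (5 + 2)) = sqrt(-10666 + 7) = sqrt(-10659) = I*sqrt(10659) ≈ 103.24*I)
w*B(H, 4) = (I*sqrt(10659))*(4*5) = (I*sqrt(10659))*20 = 20*I*sqrt(10659)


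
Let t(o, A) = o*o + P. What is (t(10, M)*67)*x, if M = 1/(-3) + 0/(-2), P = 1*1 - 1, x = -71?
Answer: -475700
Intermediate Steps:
P = 0 (P = 1 - 1 = 0)
M = -⅓ (M = 1*(-⅓) + 0*(-½) = -⅓ + 0 = -⅓ ≈ -0.33333)
t(o, A) = o² (t(o, A) = o*o + 0 = o² + 0 = o²)
(t(10, M)*67)*x = (10²*67)*(-71) = (100*67)*(-71) = 6700*(-71) = -475700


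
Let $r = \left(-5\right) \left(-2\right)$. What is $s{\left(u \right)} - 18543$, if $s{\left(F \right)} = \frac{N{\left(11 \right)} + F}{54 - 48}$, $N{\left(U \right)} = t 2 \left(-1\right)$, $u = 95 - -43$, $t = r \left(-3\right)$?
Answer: $-18510$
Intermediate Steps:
$r = 10$
$t = -30$ ($t = 10 \left(-3\right) = -30$)
$u = 138$ ($u = 95 + 43 = 138$)
$N{\left(U \right)} = 60$ ($N{\left(U \right)} = \left(-30\right) 2 \left(-1\right) = \left(-60\right) \left(-1\right) = 60$)
$s{\left(F \right)} = 10 + \frac{F}{6}$ ($s{\left(F \right)} = \frac{60 + F}{54 - 48} = \frac{60 + F}{6} = \left(60 + F\right) \frac{1}{6} = 10 + \frac{F}{6}$)
$s{\left(u \right)} - 18543 = \left(10 + \frac{1}{6} \cdot 138\right) - 18543 = \left(10 + 23\right) - 18543 = 33 - 18543 = -18510$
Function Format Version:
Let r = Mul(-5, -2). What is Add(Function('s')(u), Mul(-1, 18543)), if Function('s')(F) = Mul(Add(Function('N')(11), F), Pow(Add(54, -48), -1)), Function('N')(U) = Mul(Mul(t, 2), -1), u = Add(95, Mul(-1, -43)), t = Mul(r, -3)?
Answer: -18510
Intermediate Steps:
r = 10
t = -30 (t = Mul(10, -3) = -30)
u = 138 (u = Add(95, 43) = 138)
Function('N')(U) = 60 (Function('N')(U) = Mul(Mul(-30, 2), -1) = Mul(-60, -1) = 60)
Function('s')(F) = Add(10, Mul(Rational(1, 6), F)) (Function('s')(F) = Mul(Add(60, F), Pow(Add(54, -48), -1)) = Mul(Add(60, F), Pow(6, -1)) = Mul(Add(60, F), Rational(1, 6)) = Add(10, Mul(Rational(1, 6), F)))
Add(Function('s')(u), Mul(-1, 18543)) = Add(Add(10, Mul(Rational(1, 6), 138)), Mul(-1, 18543)) = Add(Add(10, 23), -18543) = Add(33, -18543) = -18510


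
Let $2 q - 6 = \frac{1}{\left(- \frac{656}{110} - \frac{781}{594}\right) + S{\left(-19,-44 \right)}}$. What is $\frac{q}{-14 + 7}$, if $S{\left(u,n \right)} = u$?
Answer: $- \frac{232656}{546329} \approx -0.42585$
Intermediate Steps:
$q = \frac{232656}{78047}$ ($q = 3 + \frac{1}{2 \left(\left(- \frac{656}{110} - \frac{781}{594}\right) - 19\right)} = 3 + \frac{1}{2 \left(\left(\left(-656\right) \frac{1}{110} - \frac{71}{54}\right) - 19\right)} = 3 + \frac{1}{2 \left(\left(- \frac{328}{55} - \frac{71}{54}\right) - 19\right)} = 3 + \frac{1}{2 \left(- \frac{21617}{2970} - 19\right)} = 3 + \frac{1}{2 \left(- \frac{78047}{2970}\right)} = 3 + \frac{1}{2} \left(- \frac{2970}{78047}\right) = 3 - \frac{1485}{78047} = \frac{232656}{78047} \approx 2.981$)
$\frac{q}{-14 + 7} = \frac{232656}{78047 \left(-14 + 7\right)} = \frac{232656}{78047 \left(-7\right)} = \frac{232656}{78047} \left(- \frac{1}{7}\right) = - \frac{232656}{546329}$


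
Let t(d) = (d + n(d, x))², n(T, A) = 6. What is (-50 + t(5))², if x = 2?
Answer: 5041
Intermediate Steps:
t(d) = (6 + d)² (t(d) = (d + 6)² = (6 + d)²)
(-50 + t(5))² = (-50 + (6 + 5)²)² = (-50 + 11²)² = (-50 + 121)² = 71² = 5041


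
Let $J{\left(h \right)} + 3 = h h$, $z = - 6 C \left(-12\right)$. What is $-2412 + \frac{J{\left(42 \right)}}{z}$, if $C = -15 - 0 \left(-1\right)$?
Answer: $- \frac{868907}{360} \approx -2413.6$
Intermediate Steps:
$C = -15$ ($C = -15 - 0 = -15 + 0 = -15$)
$z = -1080$ ($z = \left(-6\right) \left(-15\right) \left(-12\right) = 90 \left(-12\right) = -1080$)
$J{\left(h \right)} = -3 + h^{2}$ ($J{\left(h \right)} = -3 + h h = -3 + h^{2}$)
$-2412 + \frac{J{\left(42 \right)}}{z} = -2412 + \frac{-3 + 42^{2}}{-1080} = -2412 + \left(-3 + 1764\right) \left(- \frac{1}{1080}\right) = -2412 + 1761 \left(- \frac{1}{1080}\right) = -2412 - \frac{587}{360} = - \frac{868907}{360}$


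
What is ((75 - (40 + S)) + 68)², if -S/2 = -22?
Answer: 3481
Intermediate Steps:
S = 44 (S = -2*(-22) = 44)
((75 - (40 + S)) + 68)² = ((75 - (40 + 44)) + 68)² = ((75 - 1*84) + 68)² = ((75 - 84) + 68)² = (-9 + 68)² = 59² = 3481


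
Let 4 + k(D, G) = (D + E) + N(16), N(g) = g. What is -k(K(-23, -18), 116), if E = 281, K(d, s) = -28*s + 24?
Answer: -821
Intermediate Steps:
K(d, s) = 24 - 28*s
k(D, G) = 293 + D (k(D, G) = -4 + ((D + 281) + 16) = -4 + ((281 + D) + 16) = -4 + (297 + D) = 293 + D)
-k(K(-23, -18), 116) = -(293 + (24 - 28*(-18))) = -(293 + (24 + 504)) = -(293 + 528) = -1*821 = -821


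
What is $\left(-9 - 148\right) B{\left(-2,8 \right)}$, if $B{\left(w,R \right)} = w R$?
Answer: $2512$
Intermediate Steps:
$B{\left(w,R \right)} = R w$
$\left(-9 - 148\right) B{\left(-2,8 \right)} = \left(-9 - 148\right) 8 \left(-2\right) = \left(-157\right) \left(-16\right) = 2512$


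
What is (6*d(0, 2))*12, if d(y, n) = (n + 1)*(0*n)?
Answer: 0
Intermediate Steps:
d(y, n) = 0 (d(y, n) = (1 + n)*0 = 0)
(6*d(0, 2))*12 = (6*0)*12 = 0*12 = 0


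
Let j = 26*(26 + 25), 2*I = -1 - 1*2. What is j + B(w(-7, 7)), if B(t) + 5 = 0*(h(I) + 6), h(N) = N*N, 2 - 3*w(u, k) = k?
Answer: 1321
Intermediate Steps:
w(u, k) = 2/3 - k/3
I = -3/2 (I = (-1 - 1*2)/2 = (-1 - 2)/2 = (1/2)*(-3) = -3/2 ≈ -1.5000)
j = 1326 (j = 26*51 = 1326)
h(N) = N**2
B(t) = -5 (B(t) = -5 + 0*((-3/2)**2 + 6) = -5 + 0*(9/4 + 6) = -5 + 0*(33/4) = -5 + 0 = -5)
j + B(w(-7, 7)) = 1326 - 5 = 1321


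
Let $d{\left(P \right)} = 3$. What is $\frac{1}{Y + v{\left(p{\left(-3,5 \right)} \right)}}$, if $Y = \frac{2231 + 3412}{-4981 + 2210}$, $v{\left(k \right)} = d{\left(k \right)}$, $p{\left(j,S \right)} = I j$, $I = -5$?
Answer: $\frac{2771}{2670} \approx 1.0378$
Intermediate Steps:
$p{\left(j,S \right)} = - 5 j$
$v{\left(k \right)} = 3$
$Y = - \frac{5643}{2771}$ ($Y = \frac{5643}{-2771} = 5643 \left(- \frac{1}{2771}\right) = - \frac{5643}{2771} \approx -2.0364$)
$\frac{1}{Y + v{\left(p{\left(-3,5 \right)} \right)}} = \frac{1}{- \frac{5643}{2771} + 3} = \frac{1}{\frac{2670}{2771}} = \frac{2771}{2670}$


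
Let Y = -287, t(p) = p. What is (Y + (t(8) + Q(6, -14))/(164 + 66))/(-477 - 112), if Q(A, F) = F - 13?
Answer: 66029/135470 ≈ 0.48741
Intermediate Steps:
Q(A, F) = -13 + F
(Y + (t(8) + Q(6, -14))/(164 + 66))/(-477 - 112) = (-287 + (8 + (-13 - 14))/(164 + 66))/(-477 - 112) = (-287 + (8 - 27)/230)/(-589) = (-287 - 19*1/230)*(-1/589) = (-287 - 19/230)*(-1/589) = -66029/230*(-1/589) = 66029/135470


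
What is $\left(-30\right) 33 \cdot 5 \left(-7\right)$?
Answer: $34650$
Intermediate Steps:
$\left(-30\right) 33 \cdot 5 \left(-7\right) = \left(-990\right) \left(-35\right) = 34650$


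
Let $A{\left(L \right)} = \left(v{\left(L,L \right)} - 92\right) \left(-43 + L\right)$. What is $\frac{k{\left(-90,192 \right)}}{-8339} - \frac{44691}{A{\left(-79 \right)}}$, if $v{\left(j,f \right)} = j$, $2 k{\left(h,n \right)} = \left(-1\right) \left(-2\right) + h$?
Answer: $- \frac{123920107}{57989406} \approx -2.1369$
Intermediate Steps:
$k{\left(h,n \right)} = 1 + \frac{h}{2}$ ($k{\left(h,n \right)} = \frac{\left(-1\right) \left(-2\right) + h}{2} = \frac{2 + h}{2} = 1 + \frac{h}{2}$)
$A{\left(L \right)} = \left(-92 + L\right) \left(-43 + L\right)$ ($A{\left(L \right)} = \left(L - 92\right) \left(-43 + L\right) = \left(-92 + L\right) \left(-43 + L\right)$)
$\frac{k{\left(-90,192 \right)}}{-8339} - \frac{44691}{A{\left(-79 \right)}} = \frac{1 + \frac{1}{2} \left(-90\right)}{-8339} - \frac{44691}{3956 + \left(-79\right)^{2} - -10665} = \left(1 - 45\right) \left(- \frac{1}{8339}\right) - \frac{44691}{3956 + 6241 + 10665} = \left(-44\right) \left(- \frac{1}{8339}\right) - \frac{44691}{20862} = \frac{44}{8339} - \frac{14897}{6954} = - \frac{123920107}{57989406}$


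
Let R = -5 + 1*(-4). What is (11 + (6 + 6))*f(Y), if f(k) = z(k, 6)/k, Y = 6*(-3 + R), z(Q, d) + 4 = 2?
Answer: 23/36 ≈ 0.63889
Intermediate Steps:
z(Q, d) = -2 (z(Q, d) = -4 + 2 = -2)
R = -9 (R = -5 - 4 = -9)
Y = -72 (Y = 6*(-3 - 9) = 6*(-12) = -72)
f(k) = -2/k
(11 + (6 + 6))*f(Y) = (11 + (6 + 6))*(-2/(-72)) = (11 + 12)*(-2*(-1/72)) = 23*(1/36) = 23/36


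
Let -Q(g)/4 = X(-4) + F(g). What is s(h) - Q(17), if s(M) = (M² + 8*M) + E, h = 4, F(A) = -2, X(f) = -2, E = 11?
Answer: 43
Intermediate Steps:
s(M) = 11 + M² + 8*M (s(M) = (M² + 8*M) + 11 = 11 + M² + 8*M)
Q(g) = 16 (Q(g) = -4*(-2 - 2) = -4*(-4) = 16)
s(h) - Q(17) = (11 + 4² + 8*4) - 1*16 = (11 + 16 + 32) - 16 = 59 - 16 = 43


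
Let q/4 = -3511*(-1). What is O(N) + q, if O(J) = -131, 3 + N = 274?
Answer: 13913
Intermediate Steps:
N = 271 (N = -3 + 274 = 271)
q = 14044 (q = 4*(-3511*(-1)) = 4*3511 = 14044)
O(N) + q = -131 + 14044 = 13913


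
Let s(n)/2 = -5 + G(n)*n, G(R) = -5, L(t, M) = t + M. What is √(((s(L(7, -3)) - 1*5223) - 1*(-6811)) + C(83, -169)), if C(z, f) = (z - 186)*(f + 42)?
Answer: √14619 ≈ 120.91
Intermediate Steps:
L(t, M) = M + t
C(z, f) = (-186 + z)*(42 + f)
s(n) = -10 - 10*n (s(n) = 2*(-5 - 5*n) = -10 - 10*n)
√(((s(L(7, -3)) - 1*5223) - 1*(-6811)) + C(83, -169)) = √((((-10 - 10*(-3 + 7)) - 1*5223) - 1*(-6811)) + (-7812 - 186*(-169) + 42*83 - 169*83)) = √((((-10 - 10*4) - 5223) + 6811) + (-7812 + 31434 + 3486 - 14027)) = √((((-10 - 40) - 5223) + 6811) + 13081) = √(((-50 - 5223) + 6811) + 13081) = √((-5273 + 6811) + 13081) = √(1538 + 13081) = √14619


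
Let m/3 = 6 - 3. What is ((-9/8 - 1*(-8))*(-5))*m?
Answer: -2475/8 ≈ -309.38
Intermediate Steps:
m = 9 (m = 3*(6 - 3) = 3*3 = 9)
((-9/8 - 1*(-8))*(-5))*m = ((-9/8 - 1*(-8))*(-5))*9 = ((-9*⅛ + 8)*(-5))*9 = ((-9/8 + 8)*(-5))*9 = ((55/8)*(-5))*9 = -275/8*9 = -2475/8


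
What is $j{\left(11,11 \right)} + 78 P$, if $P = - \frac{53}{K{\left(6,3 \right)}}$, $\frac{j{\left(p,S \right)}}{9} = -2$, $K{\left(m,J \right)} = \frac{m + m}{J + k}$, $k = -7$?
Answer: $1360$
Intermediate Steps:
$K{\left(m,J \right)} = \frac{2 m}{-7 + J}$ ($K{\left(m,J \right)} = \frac{m + m}{J - 7} = \frac{2 m}{-7 + J}$)
$j{\left(p,S \right)} = -18$ ($j{\left(p,S \right)} = 9 \left(-2\right) = -18$)
$P = \frac{53}{3}$ ($P = - \frac{53}{2 \cdot 6 \frac{1}{-7 + 3}} = - \frac{53}{2 \cdot 6 \frac{1}{-4}} = - \frac{53}{2 \cdot 6 \left(- \frac{1}{4}\right)} = - \frac{53}{-3} = \left(-53\right) \left(- \frac{1}{3}\right) = \frac{53}{3} \approx 17.667$)
$j{\left(11,11 \right)} + 78 P = -18 + 78 \cdot \frac{53}{3} = -18 + 1378 = 1360$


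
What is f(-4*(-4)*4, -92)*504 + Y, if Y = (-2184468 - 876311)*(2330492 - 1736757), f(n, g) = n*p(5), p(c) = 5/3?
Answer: -1817291565805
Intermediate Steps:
p(c) = 5/3 (p(c) = 5*(⅓) = 5/3)
f(n, g) = 5*n/3 (f(n, g) = n*(5/3) = 5*n/3)
Y = -1817291619565 (Y = -3060779*593735 = -1817291619565)
f(-4*(-4)*4, -92)*504 + Y = (5*(-4*(-4)*4)/3)*504 - 1817291619565 = (5*(16*4)/3)*504 - 1817291619565 = ((5/3)*64)*504 - 1817291619565 = (320/3)*504 - 1817291619565 = 53760 - 1817291619565 = -1817291565805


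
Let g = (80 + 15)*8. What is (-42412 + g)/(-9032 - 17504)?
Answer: 10413/6634 ≈ 1.5696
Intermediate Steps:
g = 760 (g = 95*8 = 760)
(-42412 + g)/(-9032 - 17504) = (-42412 + 760)/(-9032 - 17504) = -41652/(-26536) = -41652*(-1/26536) = 10413/6634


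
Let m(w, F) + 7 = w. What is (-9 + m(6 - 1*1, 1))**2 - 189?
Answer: -68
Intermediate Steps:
m(w, F) = -7 + w
(-9 + m(6 - 1*1, 1))**2 - 189 = (-9 + (-7 + (6 - 1*1)))**2 - 189 = (-9 + (-7 + (6 - 1)))**2 - 189 = (-9 + (-7 + 5))**2 - 189 = (-9 - 2)**2 - 189 = (-11)**2 - 189 = 121 - 189 = -68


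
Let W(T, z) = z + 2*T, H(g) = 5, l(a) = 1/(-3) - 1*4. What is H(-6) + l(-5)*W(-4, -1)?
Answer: 44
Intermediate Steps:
l(a) = -13/3 (l(a) = -⅓ - 4 = -13/3)
H(-6) + l(-5)*W(-4, -1) = 5 - 13*(-1 + 2*(-4))/3 = 5 - 13*(-1 - 8)/3 = 5 - 13/3*(-9) = 5 + 39 = 44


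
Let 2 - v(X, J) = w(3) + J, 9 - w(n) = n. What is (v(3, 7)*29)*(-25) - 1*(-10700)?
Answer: 18675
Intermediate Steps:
w(n) = 9 - n
v(X, J) = -4 - J (v(X, J) = 2 - ((9 - 1*3) + J) = 2 - ((9 - 3) + J) = 2 - (6 + J) = 2 + (-6 - J) = -4 - J)
(v(3, 7)*29)*(-25) - 1*(-10700) = ((-4 - 1*7)*29)*(-25) - 1*(-10700) = ((-4 - 7)*29)*(-25) + 10700 = -11*29*(-25) + 10700 = -319*(-25) + 10700 = 7975 + 10700 = 18675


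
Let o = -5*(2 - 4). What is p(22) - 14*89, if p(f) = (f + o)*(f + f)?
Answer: 162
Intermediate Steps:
o = 10 (o = -5*(-2) = 10)
p(f) = 2*f*(10 + f) (p(f) = (f + 10)*(f + f) = (10 + f)*(2*f) = 2*f*(10 + f))
p(22) - 14*89 = 2*22*(10 + 22) - 14*89 = 2*22*32 - 1*1246 = 1408 - 1246 = 162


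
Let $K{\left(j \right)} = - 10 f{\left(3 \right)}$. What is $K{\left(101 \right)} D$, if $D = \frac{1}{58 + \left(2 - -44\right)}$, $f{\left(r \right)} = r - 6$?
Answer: $\frac{15}{52} \approx 0.28846$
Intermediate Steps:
$f{\left(r \right)} = -6 + r$ ($f{\left(r \right)} = r - 6 = -6 + r$)
$K{\left(j \right)} = 30$ ($K{\left(j \right)} = - 10 \left(-6 + 3\right) = \left(-10\right) \left(-3\right) = 30$)
$D = \frac{1}{104}$ ($D = \frac{1}{58 + \left(2 + 44\right)} = \frac{1}{58 + 46} = \frac{1}{104} \approx 0.0096154$)
$K{\left(101 \right)} D = 30 \cdot \frac{1}{104} = \frac{15}{52}$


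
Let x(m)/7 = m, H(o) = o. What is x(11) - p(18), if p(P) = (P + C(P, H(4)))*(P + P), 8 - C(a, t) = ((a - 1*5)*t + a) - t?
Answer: 1517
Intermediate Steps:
x(m) = 7*m
C(a, t) = 8 + t - a - t*(-5 + a) (C(a, t) = 8 - (((a - 1*5)*t + a) - t) = 8 - (((a - 5)*t + a) - t) = 8 - (((-5 + a)*t + a) - t) = 8 - ((t*(-5 + a) + a) - t) = 8 - ((a + t*(-5 + a)) - t) = 8 - (a - t + t*(-5 + a)) = 8 + (t - a - t*(-5 + a)) = 8 + t - a - t*(-5 + a))
p(P) = 2*P*(32 - 4*P) (p(P) = (P + (8 - P + 6*4 - 1*P*4))*(P + P) = (P + (8 - P + 24 - 4*P))*(2*P) = (P + (32 - 5*P))*(2*P) = (32 - 4*P)*(2*P) = 2*P*(32 - 4*P))
x(11) - p(18) = 7*11 - 8*18*(8 - 1*18) = 77 - 8*18*(8 - 18) = 77 - 8*18*(-10) = 77 - 1*(-1440) = 77 + 1440 = 1517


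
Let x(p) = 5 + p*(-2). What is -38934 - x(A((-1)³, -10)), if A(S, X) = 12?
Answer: -38915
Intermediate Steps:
x(p) = 5 - 2*p
-38934 - x(A((-1)³, -10)) = -38934 - (5 - 2*12) = -38934 - (5 - 24) = -38934 - 1*(-19) = -38934 + 19 = -38915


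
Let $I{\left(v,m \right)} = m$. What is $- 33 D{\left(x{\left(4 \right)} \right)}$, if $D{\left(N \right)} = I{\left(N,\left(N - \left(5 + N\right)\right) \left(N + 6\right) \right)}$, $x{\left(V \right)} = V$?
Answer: $1650$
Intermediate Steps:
$D{\left(N \right)} = -30 - 5 N$ ($D{\left(N \right)} = \left(N - \left(5 + N\right)\right) \left(N + 6\right) = - 5 \left(6 + N\right) = -30 - 5 N$)
$- 33 D{\left(x{\left(4 \right)} \right)} = - 33 \left(-30 - 20\right) = \left(-33\right) \left(-50\right) = 1650$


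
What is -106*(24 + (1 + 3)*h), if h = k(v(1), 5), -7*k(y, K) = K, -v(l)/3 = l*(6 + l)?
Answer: -15688/7 ≈ -2241.1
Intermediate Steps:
v(l) = -3*l*(6 + l)
k(y, K) = -K/7
h = -5/7 (h = -1/7*5 = -5/7 ≈ -0.71429)
-106*(24 + (1 + 3)*h) = -106*(24 + (1 + 3)*(-5/7)) = -106*(24 + 4*(-5/7)) = -106*(24 - 20/7) = -106*148/7 = -15688/7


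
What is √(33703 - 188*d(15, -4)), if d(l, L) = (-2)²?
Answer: √32951 ≈ 181.52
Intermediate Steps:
d(l, L) = 4
√(33703 - 188*d(15, -4)) = √(33703 - 188*4) = √(33703 - 752) = √32951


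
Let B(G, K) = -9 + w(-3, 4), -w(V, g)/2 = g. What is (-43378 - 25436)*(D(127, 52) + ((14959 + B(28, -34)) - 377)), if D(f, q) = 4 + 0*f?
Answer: -1002551166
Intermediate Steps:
w(V, g) = -2*g
D(f, q) = 4 (D(f, q) = 4 + 0 = 4)
B(G, K) = -17 (B(G, K) = -9 - 2*4 = -9 - 8 = -17)
(-43378 - 25436)*(D(127, 52) + ((14959 + B(28, -34)) - 377)) = (-43378 - 25436)*(4 + ((14959 - 17) - 377)) = -68814*(4 + (14942 - 377)) = -68814*(4 + 14565) = -68814*14569 = -1002551166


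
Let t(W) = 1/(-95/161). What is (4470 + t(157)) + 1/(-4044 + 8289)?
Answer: 72078236/16131 ≈ 4468.3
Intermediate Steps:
t(W) = -161/95 (t(W) = 1/(-95*1/161) = 1/(-95/161) = -161/95)
(4470 + t(157)) + 1/(-4044 + 8289) = (4470 - 161/95) + 1/(-4044 + 8289) = 424489/95 + 1/4245 = 72078236/16131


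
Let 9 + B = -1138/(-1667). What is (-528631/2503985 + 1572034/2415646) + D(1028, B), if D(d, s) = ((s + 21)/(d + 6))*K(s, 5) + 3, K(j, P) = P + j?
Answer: 1342613373393655726701/395006348786903839865 ≈ 3.3990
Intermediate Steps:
B = -13865/1667 (B = -9 - 1138/(-1667) = -9 - 1138*(-1/1667) = -9 + 1138/1667 = -13865/1667 ≈ -8.3173)
D(d, s) = 3 + (5 + s)*(21 + s)/(6 + d) (D(d, s) = ((s + 21)/(d + 6))*(5 + s) + 3 = ((21 + s)/(6 + d))*(5 + s) + 3 = (5 + s)*(21 + s)/(6 + d) + 3 = 3 + (5 + s)*(21 + s)/(6 + d))
(-528631/2503985 + 1572034/2415646) + D(1028, B) = (-528631/2503985 + 1572034/2415646) + (123 + (-13865/1667)**2 + 3*1028 + 26*(-13865/1667))/(6 + 1028) = (-528631*1/2503985 + 1572034*(1/2415646)) + (123 + 192238225/2778889 + 3084 - 360490/1667)/1034 = (-528631/2503985 + 786017/1207823) + (1/1034)*(8503198418/2778889) = 1329682097432/3024370674655 + 386509019/130607783 = 1342613373393655726701/395006348786903839865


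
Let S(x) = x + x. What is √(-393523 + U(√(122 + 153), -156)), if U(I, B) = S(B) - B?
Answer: I*√393679 ≈ 627.44*I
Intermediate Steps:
S(x) = 2*x
U(I, B) = B (U(I, B) = 2*B - B = B)
√(-393523 + U(√(122 + 153), -156)) = √(-393523 - 156) = √(-393679) = I*√393679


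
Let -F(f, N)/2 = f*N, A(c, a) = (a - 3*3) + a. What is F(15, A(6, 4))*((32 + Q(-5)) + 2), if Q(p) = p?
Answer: 870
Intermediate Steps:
A(c, a) = -9 + 2*a (A(c, a) = (a - 9) + a = (-9 + a) + a = -9 + 2*a)
F(f, N) = -2*N*f (F(f, N) = -2*f*N = -2*N*f)
F(15, A(6, 4))*((32 + Q(-5)) + 2) = (-2*(-9 + 2*4)*15)*((32 - 5) + 2) = (-2*(-9 + 8)*15)*(27 + 2) = -2*(-1)*15*29 = 30*29 = 870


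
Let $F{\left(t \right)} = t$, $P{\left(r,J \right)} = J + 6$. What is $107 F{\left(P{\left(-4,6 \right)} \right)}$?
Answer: $1284$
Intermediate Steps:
$P{\left(r,J \right)} = 6 + J$
$107 F{\left(P{\left(-4,6 \right)} \right)} = 107 \left(6 + 6\right) = 107 \cdot 12 = 1284$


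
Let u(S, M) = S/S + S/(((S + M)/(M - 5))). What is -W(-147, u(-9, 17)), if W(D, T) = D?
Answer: 147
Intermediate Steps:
u(S, M) = 1 + S*(-5 + M)/(M + S) (u(S, M) = 1 + S/(((M + S)/(-5 + M))) = 1 + S*((-5 + M)/(M + S)) = 1 + S*(-5 + M)/(M + S))
-W(-147, u(-9, 17)) = -1*(-147) = 147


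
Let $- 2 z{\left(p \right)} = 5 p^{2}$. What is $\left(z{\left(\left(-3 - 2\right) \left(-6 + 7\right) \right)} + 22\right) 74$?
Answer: $-2997$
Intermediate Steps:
$z{\left(p \right)} = - \frac{5 p^{2}}{2}$
$\left(z{\left(\left(-3 - 2\right) \left(-6 + 7\right) \right)} + 22\right) 74 = \left(- \frac{5 \left(\left(-3 - 2\right) \left(-6 + 7\right)\right)^{2}}{2} + 22\right) 74 = \left(- \frac{5 \left(\left(-5\right) 1\right)^{2}}{2} + 22\right) 74 = \left(- \frac{5 \left(-5\right)^{2}}{2} + 22\right) 74 = \left(\left(- \frac{5}{2}\right) 25 + 22\right) 74 = \left(- \frac{125}{2} + 22\right) 74 = \left(- \frac{81}{2}\right) 74 = -2997$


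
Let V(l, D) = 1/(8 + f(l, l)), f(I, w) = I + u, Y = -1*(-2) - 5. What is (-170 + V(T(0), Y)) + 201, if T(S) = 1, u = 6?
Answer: 466/15 ≈ 31.067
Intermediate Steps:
Y = -3 (Y = 2 - 5 = -3)
f(I, w) = 6 + I (f(I, w) = I + 6 = 6 + I)
V(l, D) = 1/(14 + l) (V(l, D) = 1/(8 + (6 + l)) = 1/(14 + l))
(-170 + V(T(0), Y)) + 201 = (-170 + 1/(14 + 1)) + 201 = (-170 + 1/15) + 201 = -2549/15 + 201 = 466/15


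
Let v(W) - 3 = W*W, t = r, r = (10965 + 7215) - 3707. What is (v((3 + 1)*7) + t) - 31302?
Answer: -16042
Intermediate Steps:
r = 14473 (r = 18180 - 3707 = 14473)
t = 14473
v(W) = 3 + W² (v(W) = 3 + W*W = 3 + W²)
(v((3 + 1)*7) + t) - 31302 = ((3 + ((3 + 1)*7)²) + 14473) - 31302 = ((3 + (4*7)²) + 14473) - 31302 = ((3 + 28²) + 14473) - 31302 = ((3 + 784) + 14473) - 31302 = (787 + 14473) - 31302 = 15260 - 31302 = -16042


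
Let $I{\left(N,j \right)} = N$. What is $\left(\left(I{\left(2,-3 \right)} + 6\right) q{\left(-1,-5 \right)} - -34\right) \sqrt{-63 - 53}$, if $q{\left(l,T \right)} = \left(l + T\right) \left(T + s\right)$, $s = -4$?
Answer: $932 i \sqrt{29} \approx 5019.0 i$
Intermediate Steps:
$q{\left(l,T \right)} = \left(-4 + T\right) \left(T + l\right)$ ($q{\left(l,T \right)} = \left(l + T\right) \left(T - 4\right) = \left(T + l\right) \left(-4 + T\right) = \left(-4 + T\right) \left(T + l\right)$)
$\left(\left(I{\left(2,-3 \right)} + 6\right) q{\left(-1,-5 \right)} - -34\right) \sqrt{-63 - 53} = \left(\left(2 + 6\right) \left(\left(-5\right)^{2} - -20 - -4 - -5\right) - -34\right) \sqrt{-63 - 53} = \left(8 \left(25 + 20 + 4 + 5\right) + 34\right) \sqrt{-116} = \left(8 \cdot 54 + 34\right) 2 i \sqrt{29} = \left(432 + 34\right) 2 i \sqrt{29} = 466 \cdot 2 i \sqrt{29} = 932 i \sqrt{29}$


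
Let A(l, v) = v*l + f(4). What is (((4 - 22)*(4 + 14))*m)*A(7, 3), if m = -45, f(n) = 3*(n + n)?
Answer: 656100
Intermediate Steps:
f(n) = 6*n (f(n) = 3*(2*n) = 6*n)
A(l, v) = 24 + l*v (A(l, v) = v*l + 6*4 = l*v + 24 = 24 + l*v)
(((4 - 22)*(4 + 14))*m)*A(7, 3) = (((4 - 22)*(4 + 14))*(-45))*(24 + 7*3) = (-18*18*(-45))*(24 + 21) = -324*(-45)*45 = 14580*45 = 656100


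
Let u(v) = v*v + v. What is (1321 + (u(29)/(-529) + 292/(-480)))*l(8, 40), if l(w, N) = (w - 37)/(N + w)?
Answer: -2427707827/3047040 ≈ -796.74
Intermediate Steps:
l(w, N) = (-37 + w)/(N + w)
u(v) = v + v² (u(v) = v² + v = v + v²)
(1321 + (u(29)/(-529) + 292/(-480)))*l(8, 40) = (1321 + ((29*(1 + 29))/(-529) + 292/(-480)))*((-37 + 8)/(40 + 8)) = (1321 + ((29*30)*(-1/529) + 292*(-1/480)))*(-29/48) = (1321 + (870*(-1/529) - 73/120))*((1/48)*(-29)) = (1321 + (-870/529 - 73/120))*(-29/48) = (1321 - 143017/63480)*(-29/48) = (83714063/63480)*(-29/48) = -2427707827/3047040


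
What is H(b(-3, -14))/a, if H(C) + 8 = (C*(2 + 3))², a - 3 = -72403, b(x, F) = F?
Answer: -1223/18100 ≈ -0.067569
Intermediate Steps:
a = -72400 (a = 3 - 72403 = -72400)
H(C) = -8 + 25*C² (H(C) = -8 + (C*(2 + 3))² = -8 + (C*5)² = -8 + (5*C)² = -8 + 25*C²)
H(b(-3, -14))/a = (-8 + 25*(-14)²)/(-72400) = (-8 + 25*196)*(-1/72400) = (-8 + 4900)*(-1/72400) = 4892*(-1/72400) = -1223/18100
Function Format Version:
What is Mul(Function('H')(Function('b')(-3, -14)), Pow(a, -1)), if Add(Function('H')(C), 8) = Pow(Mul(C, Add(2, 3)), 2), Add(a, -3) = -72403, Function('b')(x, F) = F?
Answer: Rational(-1223, 18100) ≈ -0.067569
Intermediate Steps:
a = -72400 (a = Add(3, -72403) = -72400)
Function('H')(C) = Add(-8, Mul(25, Pow(C, 2))) (Function('H')(C) = Add(-8, Pow(Mul(C, Add(2, 3)), 2)) = Add(-8, Pow(Mul(C, 5), 2)) = Add(-8, Pow(Mul(5, C), 2)) = Add(-8, Mul(25, Pow(C, 2))))
Mul(Function('H')(Function('b')(-3, -14)), Pow(a, -1)) = Mul(Add(-8, Mul(25, Pow(-14, 2))), Pow(-72400, -1)) = Mul(Add(-8, Mul(25, 196)), Rational(-1, 72400)) = Mul(Add(-8, 4900), Rational(-1, 72400)) = Mul(4892, Rational(-1, 72400)) = Rational(-1223, 18100)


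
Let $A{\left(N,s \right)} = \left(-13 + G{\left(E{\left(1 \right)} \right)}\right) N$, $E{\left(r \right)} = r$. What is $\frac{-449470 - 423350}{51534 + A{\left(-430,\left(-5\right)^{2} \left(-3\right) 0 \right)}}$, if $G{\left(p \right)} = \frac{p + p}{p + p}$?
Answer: $- \frac{145470}{9449} \approx -15.395$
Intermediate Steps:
$G{\left(p \right)} = 1$ ($G{\left(p \right)} = \frac{2 p}{2 p} = 2 p \frac{1}{2 p} = 1$)
$A{\left(N,s \right)} = - 12 N$ ($A{\left(N,s \right)} = \left(-13 + 1\right) N = - 12 N$)
$\frac{-449470 - 423350}{51534 + A{\left(-430,\left(-5\right)^{2} \left(-3\right) 0 \right)}} = \frac{-449470 - 423350}{51534 - -5160} = - \frac{872820}{51534 + 5160} = - \frac{872820}{56694} = \left(-872820\right) \frac{1}{56694} = - \frac{145470}{9449}$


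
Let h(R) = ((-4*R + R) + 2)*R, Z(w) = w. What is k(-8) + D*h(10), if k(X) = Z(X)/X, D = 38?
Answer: -10639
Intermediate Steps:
h(R) = R*(2 - 3*R) (h(R) = (-3*R + 2)*R = (2 - 3*R)*R = R*(2 - 3*R))
k(X) = 1 (k(X) = X/X = 1)
k(-8) + D*h(10) = 1 + 38*(10*(2 - 3*10)) = 1 + 38*(10*(2 - 30)) = 1 + 38*(10*(-28)) = 1 + 38*(-280) = 1 - 10640 = -10639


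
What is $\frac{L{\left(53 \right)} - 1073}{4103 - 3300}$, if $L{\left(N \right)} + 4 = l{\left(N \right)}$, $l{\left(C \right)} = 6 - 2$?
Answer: $- \frac{1073}{803} \approx -1.3362$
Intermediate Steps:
$l{\left(C \right)} = 4$
$L{\left(N \right)} = 0$ ($L{\left(N \right)} = -4 + 4 = 0$)
$\frac{L{\left(53 \right)} - 1073}{4103 - 3300} = \frac{0 - 1073}{4103 - 3300} = - \frac{1073}{803}$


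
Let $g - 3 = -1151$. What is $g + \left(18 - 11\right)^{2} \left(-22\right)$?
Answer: $-2226$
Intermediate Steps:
$g = -1148$ ($g = 3 - 1151 = -1148$)
$g + \left(18 - 11\right)^{2} \left(-22\right) = -1148 + \left(18 - 11\right)^{2} \left(-22\right) = -1148 + 7^{2} \left(-22\right) = -1148 + 49 \left(-22\right) = -1148 - 1078 = -2226$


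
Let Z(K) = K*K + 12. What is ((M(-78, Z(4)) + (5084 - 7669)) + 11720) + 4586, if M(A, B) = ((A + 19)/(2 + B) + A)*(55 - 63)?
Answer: 215411/15 ≈ 14361.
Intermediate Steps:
Z(K) = 12 + K² (Z(K) = K² + 12 = 12 + K²)
M(A, B) = -8*A - 8*(19 + A)/(2 + B) (M(A, B) = ((19 + A)/(2 + B) + A)*(-8) = (A + (19 + A)/(2 + B))*(-8) = -8*A - 8*(19 + A)/(2 + B))
((M(-78, Z(4)) + (5084 - 7669)) + 11720) + 4586 = ((8*(-19 - 3*(-78) - 1*(-78)*(12 + 4²))/(2 + (12 + 4²)) + (5084 - 7669)) + 11720) + 4586 = ((8*(-19 + 234 - 1*(-78)*(12 + 16))/(2 + (12 + 16)) - 2585) + 11720) + 4586 = ((8*(-19 + 234 - 1*(-78)*28)/(2 + 28) - 2585) + 11720) + 4586 = ((8*(-19 + 234 + 2184)/30 - 2585) + 11720) + 4586 = ((8*(1/30)*2399 - 2585) + 11720) + 4586 = ((9596/15 - 2585) + 11720) + 4586 = (-29179/15 + 11720) + 4586 = 146621/15 + 4586 = 215411/15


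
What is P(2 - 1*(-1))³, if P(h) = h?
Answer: 27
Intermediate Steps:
P(2 - 1*(-1))³ = (2 - 1*(-1))³ = (2 + 1)³ = 3³ = 27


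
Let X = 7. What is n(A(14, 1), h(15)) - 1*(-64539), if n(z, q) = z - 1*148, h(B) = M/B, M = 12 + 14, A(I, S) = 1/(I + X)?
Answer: 1352212/21 ≈ 64391.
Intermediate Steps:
A(I, S) = 1/(7 + I) (A(I, S) = 1/(I + 7) = 1/(7 + I))
M = 26
h(B) = 26/B
n(z, q) = -148 + z (n(z, q) = z - 148 = -148 + z)
n(A(14, 1), h(15)) - 1*(-64539) = (-148 + 1/(7 + 14)) - 1*(-64539) = (-148 + 1/21) + 64539 = -3107/21 + 64539 = 1352212/21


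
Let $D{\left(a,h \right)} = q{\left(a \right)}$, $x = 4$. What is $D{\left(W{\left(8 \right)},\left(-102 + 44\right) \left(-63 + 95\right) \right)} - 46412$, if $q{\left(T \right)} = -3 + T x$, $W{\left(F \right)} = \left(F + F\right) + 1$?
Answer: $-46347$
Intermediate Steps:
$W{\left(F \right)} = 1 + 2 F$ ($W{\left(F \right)} = 2 F + 1 = 1 + 2 F$)
$q{\left(T \right)} = -3 + 4 T$ ($q{\left(T \right)} = -3 + T 4 = -3 + 4 T$)
$D{\left(a,h \right)} = -3 + 4 a$
$D{\left(W{\left(8 \right)},\left(-102 + 44\right) \left(-63 + 95\right) \right)} - 46412 = \left(-3 + 4 \left(1 + 2 \cdot 8\right)\right) - 46412 = \left(-3 + 4 \left(1 + 16\right)\right) - 46412 = \left(-3 + 4 \cdot 17\right) - 46412 = \left(-3 + 68\right) - 46412 = 65 - 46412 = -46347$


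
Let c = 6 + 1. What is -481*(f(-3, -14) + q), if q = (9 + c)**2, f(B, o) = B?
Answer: -121693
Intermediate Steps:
c = 7
q = 256 (q = (9 + 7)**2 = 16**2 = 256)
-481*(f(-3, -14) + q) = -481*(-3 + 256) = -481*253 = -121693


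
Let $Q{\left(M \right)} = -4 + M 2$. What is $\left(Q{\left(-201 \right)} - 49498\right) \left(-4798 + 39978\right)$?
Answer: $-1755622720$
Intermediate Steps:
$Q{\left(M \right)} = -4 + 2 M$
$\left(Q{\left(-201 \right)} - 49498\right) \left(-4798 + 39978\right) = \left(\left(-4 + 2 \left(-201\right)\right) - 49498\right) \left(-4798 + 39978\right) = \left(\left(-4 - 402\right) - 49498\right) 35180 = \left(-406 - 49498\right) 35180 = \left(-49904\right) 35180 = -1755622720$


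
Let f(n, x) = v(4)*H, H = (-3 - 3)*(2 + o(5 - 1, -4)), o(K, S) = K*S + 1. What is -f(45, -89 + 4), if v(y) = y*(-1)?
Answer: 312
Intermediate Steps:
v(y) = -y
o(K, S) = 1 + K*S
H = 78 (H = (-3 - 3)*(2 + (1 + (5 - 1)*(-4))) = -6*(2 + (1 + 4*(-4))) = -6*(2 + (1 - 16)) = -6*(2 - 15) = -6*(-13) = 78)
f(n, x) = -312 (f(n, x) = -1*4*78 = -4*78 = -312)
-f(45, -89 + 4) = -1*(-312) = 312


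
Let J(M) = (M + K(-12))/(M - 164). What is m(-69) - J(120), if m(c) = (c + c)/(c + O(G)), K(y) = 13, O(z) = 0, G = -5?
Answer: 221/44 ≈ 5.0227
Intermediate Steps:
J(M) = (13 + M)/(-164 + M) (J(M) = (M + 13)/(M - 164) = (13 + M)/(-164 + M))
m(c) = 2 (m(c) = (c + c)/(c + 0) = (2*c)/c = 2)
m(-69) - J(120) = 2 - (13 + 120)/(-164 + 120) = 2 - 133/(-44) = 2 - (-1)*133/44 = 2 - 1*(-133/44) = 2 + 133/44 = 221/44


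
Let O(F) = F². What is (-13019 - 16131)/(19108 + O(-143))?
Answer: -29150/39557 ≈ -0.73691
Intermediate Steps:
(-13019 - 16131)/(19108 + O(-143)) = (-13019 - 16131)/(19108 + (-143)²) = -29150/(19108 + 20449) = -29150/39557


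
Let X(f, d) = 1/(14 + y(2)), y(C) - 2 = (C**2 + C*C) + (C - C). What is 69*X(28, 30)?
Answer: 23/8 ≈ 2.8750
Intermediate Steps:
y(C) = 2 + 2*C**2 (y(C) = 2 + ((C**2 + C*C) + (C - C)) = 2 + ((C**2 + C**2) + 0) = 2 + (2*C**2 + 0) = 2 + 2*C**2)
X(f, d) = 1/24 (X(f, d) = 1/(14 + (2 + 2*2**2)) = 1/(14 + (2 + 2*4)) = 1/(14 + (2 + 8)) = 1/(14 + 10) = 1/24)
69*X(28, 30) = 69*(1/24) = 23/8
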